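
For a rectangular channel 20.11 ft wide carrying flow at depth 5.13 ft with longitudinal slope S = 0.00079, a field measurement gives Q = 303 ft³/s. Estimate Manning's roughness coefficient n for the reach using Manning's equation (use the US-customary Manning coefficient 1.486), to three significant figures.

A = b·y = 20.11 × 5.13 = 103.2 ft²
P = b + 2y = 20.11 + 2×5.13 = 30.37 ft
R = A/P = 103.2/30.37 = 3.397 ft
n = (1.486/Q)·A·R^(2/3)·S^(1/2) = (1.486/303) × 103.2 × 2.260 × 0.02811 = 0.03213

0.0321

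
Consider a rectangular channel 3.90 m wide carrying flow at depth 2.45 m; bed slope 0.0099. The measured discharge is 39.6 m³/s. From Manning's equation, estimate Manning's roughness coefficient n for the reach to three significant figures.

A = b·y = 3.90 × 2.45 = 9.555 m²
P = b + 2y = 3.90 + 2×2.45 = 8.800 m
R = A/P = 9.555/8.800 = 1.086 m
n = (1/Q)·A·R^(2/3)·S^(1/2) = (1/39.6) × 9.555 × 1.056 × 0.09950 = 0.02536

0.0254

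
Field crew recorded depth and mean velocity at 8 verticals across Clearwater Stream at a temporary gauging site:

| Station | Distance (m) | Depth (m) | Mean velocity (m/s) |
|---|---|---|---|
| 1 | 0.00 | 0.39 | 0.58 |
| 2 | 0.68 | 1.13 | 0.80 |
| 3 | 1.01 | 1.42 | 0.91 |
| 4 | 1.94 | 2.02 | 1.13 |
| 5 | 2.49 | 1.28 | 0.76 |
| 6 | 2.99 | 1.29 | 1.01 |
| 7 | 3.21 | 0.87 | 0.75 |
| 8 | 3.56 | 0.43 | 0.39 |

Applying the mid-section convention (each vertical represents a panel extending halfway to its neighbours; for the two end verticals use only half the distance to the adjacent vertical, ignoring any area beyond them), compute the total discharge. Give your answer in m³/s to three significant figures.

w_1 = (0.68 − 0.00)/2 = 0.34 m; q_1 = 0.58 × 0.39 × 0.34 = 0.07691 m³/s
w_2 = (1.01 − 0.00)/2 = 0.505 m; q_2 = 0.80 × 1.13 × 0.505 = 0.4565 m³/s
w_3 = (1.94 − 0.68)/2 = 0.63 m; q_3 = 0.91 × 1.42 × 0.63 = 0.8141 m³/s
w_4 = (2.49 − 1.01)/2 = 0.74 m; q_4 = 1.13 × 2.02 × 0.74 = 1.689 m³/s
w_5 = (2.99 − 1.94)/2 = 0.525 m; q_5 = 0.76 × 1.28 × 0.525 = 0.5107 m³/s
w_6 = (3.21 − 2.49)/2 = 0.36 m; q_6 = 1.01 × 1.29 × 0.36 = 0.4690 m³/s
w_7 = (3.56 − 2.99)/2 = 0.285 m; q_7 = 0.75 × 0.87 × 0.285 = 0.1860 m³/s
w_8 = (3.56 − 3.21)/2 = 0.175 m; q_8 = 0.39 × 0.43 × 0.175 = 0.02935 m³/s
Q = Σ qᵢ = 4.232 m³/s

4.23 m³/s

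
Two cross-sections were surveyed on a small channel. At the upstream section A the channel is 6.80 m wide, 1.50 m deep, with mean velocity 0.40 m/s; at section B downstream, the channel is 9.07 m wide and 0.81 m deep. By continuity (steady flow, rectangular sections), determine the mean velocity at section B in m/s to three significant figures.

Q = A₁V₁ = (6.80×1.50) × 0.40 = 4.080 m³/s
A₂ = 9.07 × 0.81 = 7.347 m²
V₂ = Q/A₂ = 4.080/7.347 = 0.5554 m/s

0.555 m/s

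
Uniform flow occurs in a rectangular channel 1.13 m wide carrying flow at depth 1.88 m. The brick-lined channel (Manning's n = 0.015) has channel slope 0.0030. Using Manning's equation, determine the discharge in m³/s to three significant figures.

4.45 m³/s

A = b·y = 1.13 × 1.88 = 2.124 m²
P = b + 2y = 1.13 + 2×1.88 = 4.890 m
R = A/P = 2.124/4.890 = 0.4344 m
Q = (1/n)·A·R^(2/3)·S^(1/2) = (1/0.015) × 2.124 × 0.4344^(2/3) × 0.0030^(1/2) = 4.450 m³/s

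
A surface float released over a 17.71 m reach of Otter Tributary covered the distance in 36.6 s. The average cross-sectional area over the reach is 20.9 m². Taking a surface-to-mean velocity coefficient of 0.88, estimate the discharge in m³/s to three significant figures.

v_surface = L / t̄ = 17.71 / 36.6 = 0.4839 m/s
v_mean = 0.88 × 0.4839 = 0.4258 m/s
Q = A × v_mean = 20.9 × 0.4258 = 8.900 m³/s

8.90 m³/s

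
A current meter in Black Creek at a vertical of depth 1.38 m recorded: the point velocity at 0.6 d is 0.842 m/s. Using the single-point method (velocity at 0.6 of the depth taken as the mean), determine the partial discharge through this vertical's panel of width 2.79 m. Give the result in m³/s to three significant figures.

v̄ = v₀.₆ = 0.842 m/s
q = v̄ × d × w = 0.8420 × 1.38 × 2.79 = 3.242 m³/s

3.24 m³/s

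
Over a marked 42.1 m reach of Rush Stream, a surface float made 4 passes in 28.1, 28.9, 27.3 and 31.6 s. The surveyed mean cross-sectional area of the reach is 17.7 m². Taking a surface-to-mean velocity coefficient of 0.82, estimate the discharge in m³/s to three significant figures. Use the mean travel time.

21.1 m³/s

t̄ = (28.1 + 28.9 + 27.3 + 31.6) / 4 = 28.975 s
v_surface = L / t̄ = 42.1 / 28.975 = 1.453 m/s
v_mean = 0.82 × 1.453 = 1.191 m/s
Q = A × v_mean = 17.7 × 1.191 = 21.09 m³/s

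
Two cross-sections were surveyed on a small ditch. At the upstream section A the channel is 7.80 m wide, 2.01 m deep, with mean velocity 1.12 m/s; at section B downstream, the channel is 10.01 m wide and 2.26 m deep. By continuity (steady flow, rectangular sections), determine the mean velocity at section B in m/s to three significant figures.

Q = A₁V₁ = (7.80×2.01) × 1.12 = 17.56 m³/s
A₂ = 10.01 × 2.26 = 22.62 m²
V₂ = Q/A₂ = 17.56/22.62 = 0.7762 m/s

0.776 m/s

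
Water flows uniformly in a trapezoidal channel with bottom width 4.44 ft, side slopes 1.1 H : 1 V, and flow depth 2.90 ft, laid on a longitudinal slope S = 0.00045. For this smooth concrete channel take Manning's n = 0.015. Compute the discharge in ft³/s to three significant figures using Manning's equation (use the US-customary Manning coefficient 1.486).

A = (b + z·y)·y = (4.44 + 1.1×2.90)×2.90 = 22.13 ft²
P = b + 2y√(1+z²) = 4.44 + 2×2.90×√(1+1.1²) = 13.06 ft
R = A/P = 22.13/13.06 = 1.694 ft
Q = (1.486/n)·A·R^(2/3)·S^(1/2) = (1.486/0.015) × 22.13 × 1.694^(2/3) × 0.00045^(1/2) = 66.08 ft³/s

66.1 ft³/s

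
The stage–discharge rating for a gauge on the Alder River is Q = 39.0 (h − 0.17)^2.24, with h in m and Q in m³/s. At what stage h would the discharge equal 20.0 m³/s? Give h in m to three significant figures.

0.912 m

h − h₀ = (Q/C)^(1/b) = (20.0/39.0)^(1/2.24) = 0.7422 m
h = 0.17 + 0.7422 = 0.9122 m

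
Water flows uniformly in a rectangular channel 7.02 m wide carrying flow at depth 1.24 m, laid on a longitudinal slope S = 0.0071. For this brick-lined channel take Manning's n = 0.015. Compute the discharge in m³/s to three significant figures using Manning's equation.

46.1 m³/s

A = b·y = 7.02 × 1.24 = 8.705 m²
P = b + 2y = 7.02 + 2×1.24 = 9.500 m
R = A/P = 8.705/9.500 = 0.9163 m
Q = (1/n)·A·R^(2/3)·S^(1/2) = (1/0.015) × 8.705 × 0.9163^(2/3) × 0.0071^(1/2) = 46.13 m³/s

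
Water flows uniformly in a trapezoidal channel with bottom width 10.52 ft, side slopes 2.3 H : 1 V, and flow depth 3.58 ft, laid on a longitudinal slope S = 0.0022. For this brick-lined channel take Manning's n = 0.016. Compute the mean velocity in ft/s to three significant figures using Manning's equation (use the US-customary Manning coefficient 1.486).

7.72 ft/s

A = (b + z·y)·y = (10.52 + 2.3×3.58)×3.58 = 67.14 ft²
P = b + 2y√(1+z²) = 10.52 + 2×3.58×√(1+2.3²) = 28.48 ft
R = A/P = 67.14/28.48 = 2.358 ft
Q = (1.486/n)·A·R^(2/3)·S^(1/2) = (1.486/0.016) × 67.14 × 2.358^(2/3) × 0.0022^(1/2) = 518.1 ft³/s
V = Q/A = 518.1/67.14 = 7.717 ft/s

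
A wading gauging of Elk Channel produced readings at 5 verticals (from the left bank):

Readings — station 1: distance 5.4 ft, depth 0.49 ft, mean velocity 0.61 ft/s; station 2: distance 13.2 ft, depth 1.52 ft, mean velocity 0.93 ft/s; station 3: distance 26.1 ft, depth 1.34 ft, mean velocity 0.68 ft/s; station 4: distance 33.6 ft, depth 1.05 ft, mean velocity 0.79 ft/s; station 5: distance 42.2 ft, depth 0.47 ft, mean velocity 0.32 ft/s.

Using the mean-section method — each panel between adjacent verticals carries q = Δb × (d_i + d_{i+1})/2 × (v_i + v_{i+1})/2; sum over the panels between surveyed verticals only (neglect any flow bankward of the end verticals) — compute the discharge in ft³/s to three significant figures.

Panel 1-2: Δb = 7.8 ft, d̄ = (0.49+1.52)/2 = 1.005, v̄ = (0.61+0.93)/2 = 0.77 → q = 7.8×1.005×0.77 = 6.036 ft³/s
Panel 2-3: Δb = 12.9 ft, d̄ = (1.52+1.34)/2 = 1.43, v̄ = (0.93+0.68)/2 = 0.805 → q = 12.9×1.43×0.805 = 14.85 ft³/s
Panel 3-4: Δb = 7.5 ft, d̄ = (1.34+1.05)/2 = 1.195, v̄ = (0.68+0.79)/2 = 0.735 → q = 7.5×1.195×0.735 = 6.587 ft³/s
Panel 4-5: Δb = 8.6 ft, d̄ = (1.05+0.47)/2 = 0.76, v̄ = (0.79+0.32)/2 = 0.555 → q = 8.6×0.76×0.555 = 3.627 ft³/s
Q = Σ q = 31.10 ft³/s

31.1 ft³/s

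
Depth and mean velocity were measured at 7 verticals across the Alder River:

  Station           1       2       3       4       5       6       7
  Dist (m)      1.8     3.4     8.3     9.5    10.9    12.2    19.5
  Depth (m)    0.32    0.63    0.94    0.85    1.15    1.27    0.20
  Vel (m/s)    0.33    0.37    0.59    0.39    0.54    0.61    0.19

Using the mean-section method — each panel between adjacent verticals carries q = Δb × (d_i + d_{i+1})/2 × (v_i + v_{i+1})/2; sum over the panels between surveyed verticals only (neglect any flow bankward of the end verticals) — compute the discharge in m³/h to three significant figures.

Panel 1-2: Δb = 1.6 m, d̄ = (0.32+0.63)/2 = 0.475, v̄ = (0.33+0.37)/2 = 0.35 → q = 1.6×0.475×0.35 = 0.2660 m³/s
Panel 2-3: Δb = 4.9 m, d̄ = (0.63+0.94)/2 = 0.785, v̄ = (0.37+0.59)/2 = 0.48 → q = 4.9×0.785×0.48 = 1.846 m³/s
Panel 3-4: Δb = 1.2 m, d̄ = (0.94+0.85)/2 = 0.895, v̄ = (0.59+0.39)/2 = 0.49 → q = 1.2×0.895×0.49 = 0.5263 m³/s
Panel 4-5: Δb = 1.4 m, d̄ = (0.85+1.15)/2 = 1, v̄ = (0.39+0.54)/2 = 0.465 → q = 1.4×1×0.465 = 0.6510 m³/s
Panel 5-6: Δb = 1.3 m, d̄ = (1.15+1.27)/2 = 1.21, v̄ = (0.54+0.61)/2 = 0.575 → q = 1.3×1.21×0.575 = 0.9045 m³/s
Panel 6-7: Δb = 7.3 m, d̄ = (1.27+0.20)/2 = 0.735, v̄ = (0.61+0.19)/2 = 0.4 → q = 7.3×0.735×0.4 = 2.146 m³/s
Q = Σ q = 6.340 m³/s
= 6.340 × 3600 = 22820 m³/h

22800 m³/h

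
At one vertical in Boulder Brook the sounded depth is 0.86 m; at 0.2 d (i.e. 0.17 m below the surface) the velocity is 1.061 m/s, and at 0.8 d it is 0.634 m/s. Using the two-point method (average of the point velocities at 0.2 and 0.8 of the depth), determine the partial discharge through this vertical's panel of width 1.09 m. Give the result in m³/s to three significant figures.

0.794 m³/s

v̄ = (1.061 + 0.634) / 2 = 0.8475 m/s
q = v̄ × d × w = 0.8475 × 0.86 × 1.09 = 0.7944 m³/s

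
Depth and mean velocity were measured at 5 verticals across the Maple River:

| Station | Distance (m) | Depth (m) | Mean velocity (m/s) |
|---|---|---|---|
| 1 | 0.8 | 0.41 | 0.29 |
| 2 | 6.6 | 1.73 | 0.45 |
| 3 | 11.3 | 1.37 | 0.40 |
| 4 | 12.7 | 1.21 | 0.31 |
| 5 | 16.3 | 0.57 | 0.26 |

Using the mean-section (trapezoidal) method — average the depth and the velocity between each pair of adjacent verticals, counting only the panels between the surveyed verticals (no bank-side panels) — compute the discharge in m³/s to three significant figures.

6.95 m³/s

Panel 1-2: Δb = 5.8 m, d̄ = (0.41+1.73)/2 = 1.07, v̄ = (0.29+0.45)/2 = 0.37 → q = 5.8×1.07×0.37 = 2.296 m³/s
Panel 2-3: Δb = 4.7 m, d̄ = (1.73+1.37)/2 = 1.55, v̄ = (0.45+0.40)/2 = 0.425 → q = 4.7×1.55×0.425 = 3.096 m³/s
Panel 3-4: Δb = 1.4 m, d̄ = (1.37+1.21)/2 = 1.29, v̄ = (0.40+0.31)/2 = 0.355 → q = 1.4×1.29×0.355 = 0.6411 m³/s
Panel 4-5: Δb = 3.6 m, d̄ = (1.21+0.57)/2 = 0.89, v̄ = (0.31+0.26)/2 = 0.285 → q = 3.6×0.89×0.285 = 0.9131 m³/s
Q = Σ q = 6.947 m³/s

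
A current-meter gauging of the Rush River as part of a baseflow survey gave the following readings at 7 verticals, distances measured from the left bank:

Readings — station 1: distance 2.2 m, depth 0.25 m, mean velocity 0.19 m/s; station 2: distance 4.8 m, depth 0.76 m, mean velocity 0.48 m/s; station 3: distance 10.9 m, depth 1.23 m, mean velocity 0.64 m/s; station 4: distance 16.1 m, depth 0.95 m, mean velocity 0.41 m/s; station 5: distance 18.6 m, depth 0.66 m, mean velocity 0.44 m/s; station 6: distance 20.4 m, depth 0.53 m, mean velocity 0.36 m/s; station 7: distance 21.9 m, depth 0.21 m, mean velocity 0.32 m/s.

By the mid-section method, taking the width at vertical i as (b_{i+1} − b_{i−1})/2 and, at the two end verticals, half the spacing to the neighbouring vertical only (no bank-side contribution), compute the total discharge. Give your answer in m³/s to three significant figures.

w_1 = (4.8 − 2.2)/2 = 1.3 m; q_1 = 0.19 × 0.25 × 1.3 = 0.06175 m³/s
w_2 = (10.9 − 2.2)/2 = 4.35 m; q_2 = 0.48 × 0.76 × 4.35 = 1.587 m³/s
w_3 = (16.1 − 4.8)/2 = 5.65 m; q_3 = 0.64 × 1.23 × 5.65 = 4.448 m³/s
w_4 = (18.6 − 10.9)/2 = 3.85 m; q_4 = 0.41 × 0.95 × 3.85 = 1.500 m³/s
w_5 = (20.4 − 16.1)/2 = 2.15 m; q_5 = 0.44 × 0.66 × 2.15 = 0.6244 m³/s
w_6 = (21.9 − 18.6)/2 = 1.65 m; q_6 = 0.36 × 0.53 × 1.65 = 0.3148 m³/s
w_7 = (21.9 − 20.4)/2 = 0.75 m; q_7 = 0.32 × 0.21 × 0.75 = 0.05040 m³/s
Q = Σ qᵢ = 8.585 m³/s

8.59 m³/s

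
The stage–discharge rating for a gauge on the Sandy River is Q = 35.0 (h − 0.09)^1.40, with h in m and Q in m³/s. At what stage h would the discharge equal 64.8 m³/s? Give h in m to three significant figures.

h − h₀ = (Q/C)^(1/b) = (64.8/35.0)^(1/1.40) = 1.553 m
h = 0.09 + 1.553 = 1.643 m

1.64 m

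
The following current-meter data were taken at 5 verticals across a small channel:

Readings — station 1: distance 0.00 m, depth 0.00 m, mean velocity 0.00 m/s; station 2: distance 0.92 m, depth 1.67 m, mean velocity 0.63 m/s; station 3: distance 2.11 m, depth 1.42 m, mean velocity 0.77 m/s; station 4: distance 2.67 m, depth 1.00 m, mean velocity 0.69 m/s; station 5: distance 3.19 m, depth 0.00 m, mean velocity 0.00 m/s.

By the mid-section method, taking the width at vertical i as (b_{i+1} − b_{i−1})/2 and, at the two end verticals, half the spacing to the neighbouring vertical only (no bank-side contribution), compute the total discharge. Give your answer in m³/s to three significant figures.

2.44 m³/s

w_2 = (2.11 − 0.00)/2 = 1.055 m; q_2 = 0.63 × 1.67 × 1.055 = 1.110 m³/s
w_3 = (2.67 − 0.92)/2 = 0.875 m; q_3 = 0.77 × 1.42 × 0.875 = 0.9567 m³/s
w_4 = (3.19 − 2.11)/2 = 0.54 m; q_4 = 0.69 × 1.00 × 0.54 = 0.3726 m³/s
Stations 1, 5 contribute zero (depth or velocity is 0).
Q = Σ qᵢ = 2.439 m³/s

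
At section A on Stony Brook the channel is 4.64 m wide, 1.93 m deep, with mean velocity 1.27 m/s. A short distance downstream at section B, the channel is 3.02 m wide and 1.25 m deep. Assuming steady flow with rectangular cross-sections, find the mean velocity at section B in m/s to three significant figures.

3.01 m/s

Q = A₁V₁ = (4.64×1.93) × 1.27 = 11.37 m³/s
A₂ = 3.02 × 1.25 = 3.775 m²
V₂ = Q/A₂ = 11.37/3.775 = 3.013 m/s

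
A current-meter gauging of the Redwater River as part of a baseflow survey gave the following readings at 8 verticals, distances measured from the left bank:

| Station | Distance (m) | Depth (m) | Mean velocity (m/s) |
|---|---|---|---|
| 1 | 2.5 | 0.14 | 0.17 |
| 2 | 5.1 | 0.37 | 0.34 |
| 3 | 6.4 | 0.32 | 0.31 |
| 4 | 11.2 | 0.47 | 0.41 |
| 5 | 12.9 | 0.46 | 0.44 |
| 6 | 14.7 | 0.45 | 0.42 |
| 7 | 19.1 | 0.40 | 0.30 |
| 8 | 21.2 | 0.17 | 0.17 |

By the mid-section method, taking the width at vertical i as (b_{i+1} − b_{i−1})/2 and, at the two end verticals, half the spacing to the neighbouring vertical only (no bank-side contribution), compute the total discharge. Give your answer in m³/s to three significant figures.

2.57 m³/s

w_1 = (5.1 − 2.5)/2 = 1.3 m; q_1 = 0.17 × 0.14 × 1.3 = 0.03094 m³/s
w_2 = (6.4 − 2.5)/2 = 1.95 m; q_2 = 0.34 × 0.37 × 1.95 = 0.2453 m³/s
w_3 = (11.2 − 5.1)/2 = 3.05 m; q_3 = 0.31 × 0.32 × 3.05 = 0.3026 m³/s
w_4 = (12.9 − 6.4)/2 = 3.25 m; q_4 = 0.41 × 0.47 × 3.25 = 0.6263 m³/s
w_5 = (14.7 − 11.2)/2 = 1.75 m; q_5 = 0.44 × 0.46 × 1.75 = 0.3542 m³/s
w_6 = (19.1 − 12.9)/2 = 3.1 m; q_6 = 0.42 × 0.45 × 3.1 = 0.5859 m³/s
w_7 = (21.2 − 14.7)/2 = 3.25 m; q_7 = 0.30 × 0.40 × 3.25 = 0.3900 m³/s
w_8 = (21.2 − 19.1)/2 = 1.05 m; q_8 = 0.17 × 0.17 × 1.05 = 0.03035 m³/s
Q = Σ qᵢ = 2.566 m³/s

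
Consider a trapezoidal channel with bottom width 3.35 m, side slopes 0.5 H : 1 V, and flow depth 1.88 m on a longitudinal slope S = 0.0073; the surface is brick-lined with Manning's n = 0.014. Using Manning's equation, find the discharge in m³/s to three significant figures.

51.4 m³/s

A = (b + z·y)·y = (3.35 + 0.5×1.88)×1.88 = 8.065 m²
P = b + 2y√(1+z²) = 3.35 + 2×1.88×√(1+0.5²) = 7.554 m
R = A/P = 8.065/7.554 = 1.068 m
Q = (1/n)·A·R^(2/3)·S^(1/2) = (1/0.014) × 8.065 × 1.068^(2/3) × 0.0073^(1/2) = 51.42 m³/s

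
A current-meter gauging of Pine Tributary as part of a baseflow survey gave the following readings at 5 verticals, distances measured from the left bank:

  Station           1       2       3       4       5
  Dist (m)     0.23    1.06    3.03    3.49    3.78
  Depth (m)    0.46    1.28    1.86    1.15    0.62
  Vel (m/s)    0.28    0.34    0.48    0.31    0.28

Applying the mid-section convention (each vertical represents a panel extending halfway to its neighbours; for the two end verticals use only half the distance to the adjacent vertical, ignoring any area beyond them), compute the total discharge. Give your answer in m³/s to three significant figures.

w_1 = (1.06 − 0.23)/2 = 0.415 m; q_1 = 0.28 × 0.46 × 0.415 = 0.05345 m³/s
w_2 = (3.03 − 0.23)/2 = 1.4 m; q_2 = 0.34 × 1.28 × 1.4 = 0.6093 m³/s
w_3 = (3.49 − 1.06)/2 = 1.215 m; q_3 = 0.48 × 1.86 × 1.215 = 1.085 m³/s
w_4 = (3.78 − 3.03)/2 = 0.375 m; q_4 = 0.31 × 1.15 × 0.375 = 0.1337 m³/s
w_5 = (3.78 − 3.49)/2 = 0.145 m; q_5 = 0.28 × 0.62 × 0.145 = 0.02517 m³/s
Q = Σ qᵢ = 1.906 m³/s

1.91 m³/s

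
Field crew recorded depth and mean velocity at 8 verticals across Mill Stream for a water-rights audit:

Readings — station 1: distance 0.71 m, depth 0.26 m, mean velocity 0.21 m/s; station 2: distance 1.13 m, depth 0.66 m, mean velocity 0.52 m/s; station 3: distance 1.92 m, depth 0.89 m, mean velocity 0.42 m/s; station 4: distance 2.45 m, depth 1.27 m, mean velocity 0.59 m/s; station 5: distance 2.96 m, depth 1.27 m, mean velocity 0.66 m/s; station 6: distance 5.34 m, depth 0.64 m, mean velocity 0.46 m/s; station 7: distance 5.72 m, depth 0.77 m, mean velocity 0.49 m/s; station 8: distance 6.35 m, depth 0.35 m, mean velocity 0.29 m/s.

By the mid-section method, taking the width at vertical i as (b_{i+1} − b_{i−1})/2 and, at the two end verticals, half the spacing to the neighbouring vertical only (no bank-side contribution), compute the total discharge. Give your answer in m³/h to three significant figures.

w_1 = (1.13 − 0.71)/2 = 0.21 m; q_1 = 0.21 × 0.26 × 0.21 = 0.01147 m³/s
w_2 = (1.92 − 0.71)/2 = 0.605 m; q_2 = 0.52 × 0.66 × 0.605 = 0.2076 m³/s
w_3 = (2.45 − 1.13)/2 = 0.66 m; q_3 = 0.42 × 0.89 × 0.66 = 0.2467 m³/s
w_4 = (2.96 − 1.92)/2 = 0.52 m; q_4 = 0.59 × 1.27 × 0.52 = 0.3896 m³/s
w_5 = (5.34 − 2.45)/2 = 1.445 m; q_5 = 0.66 × 1.27 × 1.445 = 1.211 m³/s
w_6 = (5.72 − 2.96)/2 = 1.38 m; q_6 = 0.46 × 0.64 × 1.38 = 0.4063 m³/s
w_7 = (6.35 − 5.34)/2 = 0.505 m; q_7 = 0.49 × 0.77 × 0.505 = 0.1905 m³/s
w_8 = (6.35 − 5.72)/2 = 0.315 m; q_8 = 0.29 × 0.35 × 0.315 = 0.03197 m³/s
Q = Σ qᵢ = 2.695 m³/s
= 2.695 × 3600 = 9704 m³/h

9700 m³/h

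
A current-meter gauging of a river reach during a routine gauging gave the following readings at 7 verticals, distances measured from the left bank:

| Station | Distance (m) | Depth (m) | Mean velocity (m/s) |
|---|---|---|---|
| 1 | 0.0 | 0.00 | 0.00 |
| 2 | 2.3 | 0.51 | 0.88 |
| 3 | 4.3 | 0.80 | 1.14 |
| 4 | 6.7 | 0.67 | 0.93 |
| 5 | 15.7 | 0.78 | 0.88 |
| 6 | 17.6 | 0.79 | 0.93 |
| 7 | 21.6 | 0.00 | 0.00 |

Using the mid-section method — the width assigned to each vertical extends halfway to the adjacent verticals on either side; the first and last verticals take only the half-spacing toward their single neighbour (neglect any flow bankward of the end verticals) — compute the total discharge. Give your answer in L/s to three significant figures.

w_2 = (4.3 − 0.0)/2 = 2.15 m; q_2 = 0.88 × 0.51 × 2.15 = 0.9649 m³/s
w_3 = (6.7 − 2.3)/2 = 2.2 m; q_3 = 1.14 × 0.80 × 2.2 = 2.006 m³/s
w_4 = (15.7 − 4.3)/2 = 5.7 m; q_4 = 0.93 × 0.67 × 5.7 = 3.552 m³/s
w_5 = (17.6 − 6.7)/2 = 5.45 m; q_5 = 0.88 × 0.78 × 5.45 = 3.741 m³/s
w_6 = (21.6 − 15.7)/2 = 2.95 m; q_6 = 0.93 × 0.79 × 2.95 = 2.167 m³/s
Stations 1, 7 contribute zero (depth or velocity is 0).
Q = Σ qᵢ = 12.43 m³/s
= 12.43 × 1000 = 12430 L/s

12400 L/s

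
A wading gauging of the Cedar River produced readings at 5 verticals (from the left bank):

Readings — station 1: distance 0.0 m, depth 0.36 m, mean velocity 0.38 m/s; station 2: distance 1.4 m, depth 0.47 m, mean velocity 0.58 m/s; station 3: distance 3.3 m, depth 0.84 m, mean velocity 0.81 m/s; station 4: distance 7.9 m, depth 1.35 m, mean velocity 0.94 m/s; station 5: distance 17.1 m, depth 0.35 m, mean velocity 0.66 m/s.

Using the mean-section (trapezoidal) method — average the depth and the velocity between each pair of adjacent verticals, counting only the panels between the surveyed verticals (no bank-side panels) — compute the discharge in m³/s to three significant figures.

Panel 1-2: Δb = 1.4 m, d̄ = (0.36+0.47)/2 = 0.415, v̄ = (0.38+0.58)/2 = 0.48 → q = 1.4×0.415×0.48 = 0.2789 m³/s
Panel 2-3: Δb = 1.9 m, d̄ = (0.47+0.84)/2 = 0.655, v̄ = (0.58+0.81)/2 = 0.695 → q = 1.9×0.655×0.695 = 0.8649 m³/s
Panel 3-4: Δb = 4.6 m, d̄ = (0.84+1.35)/2 = 1.095, v̄ = (0.81+0.94)/2 = 0.875 → q = 4.6×1.095×0.875 = 4.407 m³/s
Panel 4-5: Δb = 9.2 m, d̄ = (1.35+0.35)/2 = 0.85, v̄ = (0.94+0.66)/2 = 0.8 → q = 9.2×0.85×0.8 = 6.256 m³/s
Q = Σ q = 11.81 m³/s

11.8 m³/s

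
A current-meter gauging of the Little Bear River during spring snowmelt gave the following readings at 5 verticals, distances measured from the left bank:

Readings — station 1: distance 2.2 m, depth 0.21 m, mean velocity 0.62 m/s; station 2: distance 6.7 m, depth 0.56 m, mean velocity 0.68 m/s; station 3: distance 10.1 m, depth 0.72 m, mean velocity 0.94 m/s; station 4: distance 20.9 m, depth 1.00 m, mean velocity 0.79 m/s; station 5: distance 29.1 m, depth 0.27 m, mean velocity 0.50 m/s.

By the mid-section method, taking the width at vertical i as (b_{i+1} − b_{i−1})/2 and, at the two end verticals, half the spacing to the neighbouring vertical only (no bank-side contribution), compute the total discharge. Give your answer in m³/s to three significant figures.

w_1 = (6.7 − 2.2)/2 = 2.25 m; q_1 = 0.62 × 0.21 × 2.25 = 0.2930 m³/s
w_2 = (10.1 − 2.2)/2 = 3.95 m; q_2 = 0.68 × 0.56 × 3.95 = 1.504 m³/s
w_3 = (20.9 − 6.7)/2 = 7.1 m; q_3 = 0.94 × 0.72 × 7.1 = 4.805 m³/s
w_4 = (29.1 − 10.1)/2 = 9.5 m; q_4 = 0.79 × 1.00 × 9.5 = 7.505 m³/s
w_5 = (29.1 − 20.9)/2 = 4.1 m; q_5 = 0.50 × 0.27 × 4.1 = 0.5535 m³/s
Q = Σ qᵢ = 14.66 m³/s

14.7 m³/s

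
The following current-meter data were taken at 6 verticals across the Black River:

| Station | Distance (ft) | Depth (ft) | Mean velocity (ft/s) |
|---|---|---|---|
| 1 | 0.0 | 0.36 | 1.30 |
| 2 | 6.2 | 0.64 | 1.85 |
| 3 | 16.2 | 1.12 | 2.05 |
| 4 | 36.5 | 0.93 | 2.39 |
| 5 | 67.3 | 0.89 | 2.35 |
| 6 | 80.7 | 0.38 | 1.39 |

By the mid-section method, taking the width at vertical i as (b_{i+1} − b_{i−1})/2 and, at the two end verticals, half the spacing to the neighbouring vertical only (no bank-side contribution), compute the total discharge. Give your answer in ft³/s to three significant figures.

152 ft³/s

w_1 = (6.2 − 0.0)/2 = 3.1 ft; q_1 = 1.30 × 0.36 × 3.1 = 1.451 ft³/s
w_2 = (16.2 − 0.0)/2 = 8.1 ft; q_2 = 1.85 × 0.64 × 8.1 = 9.590 ft³/s
w_3 = (36.5 − 6.2)/2 = 15.15 ft; q_3 = 2.05 × 1.12 × 15.15 = 34.78 ft³/s
w_4 = (67.3 − 16.2)/2 = 25.55 ft; q_4 = 2.39 × 0.93 × 25.55 = 56.79 ft³/s
w_5 = (80.7 − 36.5)/2 = 22.1 ft; q_5 = 2.35 × 0.89 × 22.1 = 46.22 ft³/s
w_6 = (80.7 − 67.3)/2 = 6.7 ft; q_6 = 1.39 × 0.38 × 6.7 = 3.539 ft³/s
Q = Σ qᵢ = 152.4 ft³/s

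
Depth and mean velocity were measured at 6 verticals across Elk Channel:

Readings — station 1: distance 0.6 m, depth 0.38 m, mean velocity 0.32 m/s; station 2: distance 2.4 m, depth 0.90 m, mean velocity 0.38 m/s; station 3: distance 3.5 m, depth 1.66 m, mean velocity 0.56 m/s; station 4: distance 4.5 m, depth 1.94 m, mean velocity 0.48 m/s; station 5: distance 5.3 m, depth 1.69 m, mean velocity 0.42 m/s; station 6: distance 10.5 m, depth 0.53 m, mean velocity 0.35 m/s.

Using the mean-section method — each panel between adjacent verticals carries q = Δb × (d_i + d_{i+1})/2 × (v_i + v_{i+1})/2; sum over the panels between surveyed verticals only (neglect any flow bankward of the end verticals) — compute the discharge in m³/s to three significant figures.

4.88 m³/s

Panel 1-2: Δb = 1.8 m, d̄ = (0.38+0.90)/2 = 0.64, v̄ = (0.32+0.38)/2 = 0.35 → q = 1.8×0.64×0.35 = 0.4032 m³/s
Panel 2-3: Δb = 1.1 m, d̄ = (0.90+1.66)/2 = 1.28, v̄ = (0.38+0.56)/2 = 0.47 → q = 1.1×1.28×0.47 = 0.6618 m³/s
Panel 3-4: Δb = 1 m, d̄ = (1.66+1.94)/2 = 1.8, v̄ = (0.56+0.48)/2 = 0.52 → q = 1×1.8×0.52 = 0.9360 m³/s
Panel 4-5: Δb = 0.8 m, d̄ = (1.94+1.69)/2 = 1.815, v̄ = (0.48+0.42)/2 = 0.45 → q = 0.8×1.815×0.45 = 0.6534 m³/s
Panel 5-6: Δb = 5.2 m, d̄ = (1.69+0.53)/2 = 1.11, v̄ = (0.42+0.35)/2 = 0.385 → q = 5.2×1.11×0.385 = 2.222 m³/s
Q = Σ q = 4.877 m³/s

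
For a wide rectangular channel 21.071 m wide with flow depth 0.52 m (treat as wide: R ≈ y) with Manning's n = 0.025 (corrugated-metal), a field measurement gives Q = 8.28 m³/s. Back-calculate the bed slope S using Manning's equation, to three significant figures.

A = b·y = 21.071 × 0.52 = 10.96 m²
Wide channel: R ≈ y = 0.52 m
S = (Q·n / (1·A·R^(2/3)))² = (8.28×0.025 / (1×10.96×0.6466))² = 0.0008535

0.000854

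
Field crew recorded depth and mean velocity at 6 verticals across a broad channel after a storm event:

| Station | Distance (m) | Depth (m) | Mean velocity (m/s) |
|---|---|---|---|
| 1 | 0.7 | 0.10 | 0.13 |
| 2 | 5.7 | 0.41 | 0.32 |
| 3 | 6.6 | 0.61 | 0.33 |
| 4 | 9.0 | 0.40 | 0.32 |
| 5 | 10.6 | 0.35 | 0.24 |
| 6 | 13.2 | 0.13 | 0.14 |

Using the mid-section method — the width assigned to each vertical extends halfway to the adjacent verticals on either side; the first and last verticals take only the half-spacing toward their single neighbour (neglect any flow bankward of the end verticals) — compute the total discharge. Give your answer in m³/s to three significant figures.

w_1 = (5.7 − 0.7)/2 = 2.5 m; q_1 = 0.13 × 0.10 × 2.5 = 0.03250 m³/s
w_2 = (6.6 − 0.7)/2 = 2.95 m; q_2 = 0.32 × 0.41 × 2.95 = 0.3870 m³/s
w_3 = (9.0 − 5.7)/2 = 1.65 m; q_3 = 0.33 × 0.61 × 1.65 = 0.3321 m³/s
w_4 = (10.6 − 6.6)/2 = 2 m; q_4 = 0.32 × 0.40 × 2 = 0.2560 m³/s
w_5 = (13.2 − 9.0)/2 = 2.1 m; q_5 = 0.24 × 0.35 × 2.1 = 0.1764 m³/s
w_6 = (13.2 − 10.6)/2 = 1.3 m; q_6 = 0.14 × 0.13 × 1.3 = 0.02366 m³/s
Q = Σ qᵢ = 1.208 m³/s

1.21 m³/s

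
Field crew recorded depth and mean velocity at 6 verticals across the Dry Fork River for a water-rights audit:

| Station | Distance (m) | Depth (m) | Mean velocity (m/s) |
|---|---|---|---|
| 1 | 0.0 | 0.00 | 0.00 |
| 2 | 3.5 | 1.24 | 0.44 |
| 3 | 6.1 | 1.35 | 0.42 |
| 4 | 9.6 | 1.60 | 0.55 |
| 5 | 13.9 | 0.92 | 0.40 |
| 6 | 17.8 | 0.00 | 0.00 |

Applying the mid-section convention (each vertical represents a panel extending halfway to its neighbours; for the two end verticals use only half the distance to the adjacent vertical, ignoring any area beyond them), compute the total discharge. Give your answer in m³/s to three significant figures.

w_2 = (6.1 − 0.0)/2 = 3.05 m; q_2 = 0.44 × 1.24 × 3.05 = 1.664 m³/s
w_3 = (9.6 − 3.5)/2 = 3.05 m; q_3 = 0.42 × 1.35 × 3.05 = 1.729 m³/s
w_4 = (13.9 − 6.1)/2 = 3.9 m; q_4 = 0.55 × 1.60 × 3.9 = 3.432 m³/s
w_5 = (17.8 − 9.6)/2 = 4.1 m; q_5 = 0.40 × 0.92 × 4.1 = 1.509 m³/s
Stations 1, 6 contribute zero (depth or velocity is 0).
Q = Σ qᵢ = 8.334 m³/s

8.33 m³/s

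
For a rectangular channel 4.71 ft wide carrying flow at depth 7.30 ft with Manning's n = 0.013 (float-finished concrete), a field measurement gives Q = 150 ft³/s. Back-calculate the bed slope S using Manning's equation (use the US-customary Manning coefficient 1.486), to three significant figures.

0.000675

A = b·y = 4.71 × 7.30 = 34.38 ft²
P = b + 2y = 4.71 + 2×7.30 = 19.31 ft
R = A/P = 34.38/19.31 = 1.781 ft
S = (Q·n / (1.486·A·R^(2/3)))² = (150×0.013 / (1.486×34.38×1.469))² = 0.0006749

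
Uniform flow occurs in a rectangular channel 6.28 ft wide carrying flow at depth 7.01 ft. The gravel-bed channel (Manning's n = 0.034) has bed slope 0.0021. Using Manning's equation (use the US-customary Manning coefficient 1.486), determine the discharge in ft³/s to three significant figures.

A = b·y = 6.28 × 7.01 = 44.02 ft²
P = b + 2y = 6.28 + 2×7.01 = 20.30 ft
R = A/P = 44.02/20.30 = 2.169 ft
Q = (1.486/n)·A·R^(2/3)·S^(1/2) = (1.486/0.034) × 44.02 × 2.169^(2/3) × 0.0021^(1/2) = 147.7 ft³/s

148 ft³/s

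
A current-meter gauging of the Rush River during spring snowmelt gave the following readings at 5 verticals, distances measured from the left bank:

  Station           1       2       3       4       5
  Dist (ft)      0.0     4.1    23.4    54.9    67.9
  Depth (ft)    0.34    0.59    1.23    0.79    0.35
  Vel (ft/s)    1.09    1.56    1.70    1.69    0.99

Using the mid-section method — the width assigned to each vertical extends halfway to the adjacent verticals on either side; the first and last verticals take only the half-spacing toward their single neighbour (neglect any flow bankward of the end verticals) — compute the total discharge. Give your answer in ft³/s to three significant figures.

96.6 ft³/s

w_1 = (4.1 − 0.0)/2 = 2.05 ft; q_1 = 1.09 × 0.34 × 2.05 = 0.7597 ft³/s
w_2 = (23.4 − 0.0)/2 = 11.7 ft; q_2 = 1.56 × 0.59 × 11.7 = 10.77 ft³/s
w_3 = (54.9 − 4.1)/2 = 25.4 ft; q_3 = 1.70 × 1.23 × 25.4 = 53.11 ft³/s
w_4 = (67.9 − 23.4)/2 = 22.25 ft; q_4 = 1.69 × 0.79 × 22.25 = 29.71 ft³/s
w_5 = (67.9 − 54.9)/2 = 6.5 ft; q_5 = 0.99 × 0.35 × 6.5 = 2.252 ft³/s
Q = Σ qᵢ = 96.60 ft³/s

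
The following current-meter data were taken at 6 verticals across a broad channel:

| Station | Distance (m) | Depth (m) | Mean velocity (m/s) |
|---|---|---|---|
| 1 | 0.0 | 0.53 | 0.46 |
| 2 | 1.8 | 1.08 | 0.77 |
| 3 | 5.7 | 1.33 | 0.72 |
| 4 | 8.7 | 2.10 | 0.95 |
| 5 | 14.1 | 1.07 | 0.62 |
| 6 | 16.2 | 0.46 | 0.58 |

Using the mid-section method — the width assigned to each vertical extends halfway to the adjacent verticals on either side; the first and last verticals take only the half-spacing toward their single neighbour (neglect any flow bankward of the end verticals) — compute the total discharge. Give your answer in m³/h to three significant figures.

61300 m³/h

w_1 = (1.8 − 0.0)/2 = 0.9 m; q_1 = 0.46 × 0.53 × 0.9 = 0.2194 m³/s
w_2 = (5.7 − 0.0)/2 = 2.85 m; q_2 = 0.77 × 1.08 × 2.85 = 2.370 m³/s
w_3 = (8.7 − 1.8)/2 = 3.45 m; q_3 = 0.72 × 1.33 × 3.45 = 3.304 m³/s
w_4 = (14.1 − 5.7)/2 = 4.2 m; q_4 = 0.95 × 2.10 × 4.2 = 8.379 m³/s
w_5 = (16.2 − 8.7)/2 = 3.75 m; q_5 = 0.62 × 1.07 × 3.75 = 2.488 m³/s
w_6 = (16.2 − 14.1)/2 = 1.05 m; q_6 = 0.58 × 0.46 × 1.05 = 0.2801 m³/s
Q = Σ qᵢ = 17.04 m³/s
= 17.04 × 3600 = 61340 m³/h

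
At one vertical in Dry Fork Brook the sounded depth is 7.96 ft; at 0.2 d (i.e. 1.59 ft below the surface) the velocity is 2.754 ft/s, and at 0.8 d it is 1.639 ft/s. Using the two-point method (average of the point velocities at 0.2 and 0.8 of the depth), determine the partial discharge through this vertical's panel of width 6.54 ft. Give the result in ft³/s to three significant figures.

v̄ = (2.754 + 1.639) / 2 = 2.197 ft/s
q = v̄ × d × w = 2.197 × 7.96 × 6.54 = 114.3 ft³/s

114 ft³/s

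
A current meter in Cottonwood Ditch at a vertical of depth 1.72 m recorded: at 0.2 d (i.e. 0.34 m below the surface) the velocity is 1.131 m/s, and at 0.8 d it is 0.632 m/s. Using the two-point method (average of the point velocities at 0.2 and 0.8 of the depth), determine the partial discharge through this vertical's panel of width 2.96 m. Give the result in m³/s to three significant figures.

v̄ = (1.131 + 0.632) / 2 = 0.8815 m/s
q = v̄ × d × w = 0.8815 × 1.72 × 2.96 = 4.488 m³/s

4.49 m³/s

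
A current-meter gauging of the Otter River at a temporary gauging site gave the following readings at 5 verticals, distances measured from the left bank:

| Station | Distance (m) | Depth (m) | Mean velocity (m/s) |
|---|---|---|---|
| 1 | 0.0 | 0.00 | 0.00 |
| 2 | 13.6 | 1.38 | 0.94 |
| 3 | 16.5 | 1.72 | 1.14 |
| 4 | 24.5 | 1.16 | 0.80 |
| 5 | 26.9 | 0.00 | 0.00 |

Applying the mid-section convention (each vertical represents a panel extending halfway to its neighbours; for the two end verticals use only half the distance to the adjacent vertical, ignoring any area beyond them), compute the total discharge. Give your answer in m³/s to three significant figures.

26.2 m³/s

w_2 = (16.5 − 0.0)/2 = 8.25 m; q_2 = 0.94 × 1.38 × 8.25 = 10.70 m³/s
w_3 = (24.5 − 13.6)/2 = 5.45 m; q_3 = 1.14 × 1.72 × 5.45 = 10.69 m³/s
w_4 = (26.9 − 16.5)/2 = 5.2 m; q_4 = 0.80 × 1.16 × 5.2 = 4.826 m³/s
Stations 1, 5 contribute zero (depth or velocity is 0).
Q = Σ qᵢ = 26.21 m³/s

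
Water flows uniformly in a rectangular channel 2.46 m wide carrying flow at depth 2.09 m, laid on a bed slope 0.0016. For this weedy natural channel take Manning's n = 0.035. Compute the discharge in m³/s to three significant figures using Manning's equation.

4.95 m³/s

A = b·y = 2.46 × 2.09 = 5.141 m²
P = b + 2y = 2.46 + 2×2.09 = 6.640 m
R = A/P = 5.141/6.640 = 0.7743 m
Q = (1/n)·A·R^(2/3)·S^(1/2) = (1/0.035) × 5.141 × 0.7743^(2/3) × 0.0016^(1/2) = 4.955 m³/s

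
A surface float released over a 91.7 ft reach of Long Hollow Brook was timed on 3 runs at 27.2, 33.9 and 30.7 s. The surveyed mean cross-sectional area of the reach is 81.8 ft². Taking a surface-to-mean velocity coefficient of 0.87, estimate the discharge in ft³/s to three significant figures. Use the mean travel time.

213 ft³/s

t̄ = (27.2 + 33.9 + 30.7) / 3 = 30.6 s
v_surface = L / t̄ = 91.7 / 30.6 = 2.997 ft/s
v_mean = 0.87 × 2.997 = 2.607 ft/s
Q = A × v_mean = 81.8 × 2.607 = 213.3 ft³/s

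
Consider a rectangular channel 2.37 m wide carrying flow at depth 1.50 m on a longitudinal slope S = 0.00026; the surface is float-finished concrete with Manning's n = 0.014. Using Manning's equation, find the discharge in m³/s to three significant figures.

A = b·y = 2.37 × 1.50 = 3.555 m²
P = b + 2y = 2.37 + 2×1.50 = 5.370 m
R = A/P = 3.555/5.370 = 0.6620 m
Q = (1/n)·A·R^(2/3)·S^(1/2) = (1/0.014) × 3.555 × 0.6620^(2/3) × 0.00026^(1/2) = 3.110 m³/s

3.11 m³/s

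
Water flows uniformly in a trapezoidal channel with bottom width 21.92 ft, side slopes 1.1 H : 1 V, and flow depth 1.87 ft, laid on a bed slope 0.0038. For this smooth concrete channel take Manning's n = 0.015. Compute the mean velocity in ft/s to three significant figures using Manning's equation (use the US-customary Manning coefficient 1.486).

8.46 ft/s

A = (b + z·y)·y = (21.92 + 1.1×1.87)×1.87 = 44.84 ft²
P = b + 2y√(1+z²) = 21.92 + 2×1.87×√(1+1.1²) = 27.48 ft
R = A/P = 44.84/27.48 = 1.632 ft
Q = (1.486/n)·A·R^(2/3)·S^(1/2) = (1.486/0.015) × 44.84 × 1.632^(2/3) × 0.0038^(1/2) = 379.5 ft³/s
V = Q/A = 379.5/44.84 = 8.464 ft/s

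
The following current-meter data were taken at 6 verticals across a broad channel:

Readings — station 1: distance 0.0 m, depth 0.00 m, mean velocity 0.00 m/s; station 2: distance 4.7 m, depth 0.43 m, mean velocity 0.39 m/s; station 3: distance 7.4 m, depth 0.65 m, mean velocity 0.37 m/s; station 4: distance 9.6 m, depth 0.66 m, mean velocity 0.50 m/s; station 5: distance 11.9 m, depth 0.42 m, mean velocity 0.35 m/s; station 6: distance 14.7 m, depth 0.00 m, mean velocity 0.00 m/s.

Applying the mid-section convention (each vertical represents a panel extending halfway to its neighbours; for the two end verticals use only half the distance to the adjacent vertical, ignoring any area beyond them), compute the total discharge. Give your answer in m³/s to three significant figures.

2.33 m³/s

w_2 = (7.4 − 0.0)/2 = 3.7 m; q_2 = 0.39 × 0.43 × 3.7 = 0.6205 m³/s
w_3 = (9.6 − 4.7)/2 = 2.45 m; q_3 = 0.37 × 0.65 × 2.45 = 0.5892 m³/s
w_4 = (11.9 − 7.4)/2 = 2.25 m; q_4 = 0.50 × 0.66 × 2.25 = 0.7425 m³/s
w_5 = (14.7 − 9.6)/2 = 2.55 m; q_5 = 0.35 × 0.42 × 2.55 = 0.3749 m³/s
Stations 1, 6 contribute zero (depth or velocity is 0).
Q = Σ qᵢ = 2.327 m³/s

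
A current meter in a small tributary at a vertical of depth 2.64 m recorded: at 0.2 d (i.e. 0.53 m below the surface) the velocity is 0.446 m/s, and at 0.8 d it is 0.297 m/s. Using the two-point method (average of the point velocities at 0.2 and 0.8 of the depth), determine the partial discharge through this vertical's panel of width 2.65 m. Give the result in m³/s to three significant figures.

v̄ = (0.446 + 0.297) / 2 = 0.3715 m/s
q = v̄ × d × w = 0.3715 × 2.64 × 2.65 = 2.599 m³/s

2.60 m³/s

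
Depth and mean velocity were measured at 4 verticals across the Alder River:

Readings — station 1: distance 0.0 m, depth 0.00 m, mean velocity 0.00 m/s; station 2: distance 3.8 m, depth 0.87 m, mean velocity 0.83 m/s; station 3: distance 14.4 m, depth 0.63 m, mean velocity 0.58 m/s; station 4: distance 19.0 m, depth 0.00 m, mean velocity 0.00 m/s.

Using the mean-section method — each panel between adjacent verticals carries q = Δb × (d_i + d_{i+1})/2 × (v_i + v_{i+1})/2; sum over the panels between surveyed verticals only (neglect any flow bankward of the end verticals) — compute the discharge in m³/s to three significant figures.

Panel 1-2: Δb = 3.8 m, d̄ = (0.00+0.87)/2 = 0.435, v̄ = (0.00+0.83)/2 = 0.415 → q = 3.8×0.435×0.415 = 0.6860 m³/s
Panel 2-3: Δb = 10.6 m, d̄ = (0.87+0.63)/2 = 0.75, v̄ = (0.83+0.58)/2 = 0.705 → q = 10.6×0.75×0.705 = 5.605 m³/s
Panel 3-4: Δb = 4.6 m, d̄ = (0.63+0.00)/2 = 0.315, v̄ = (0.58+0.00)/2 = 0.29 → q = 4.6×0.315×0.29 = 0.4202 m³/s
Q = Σ q = 6.711 m³/s

6.71 m³/s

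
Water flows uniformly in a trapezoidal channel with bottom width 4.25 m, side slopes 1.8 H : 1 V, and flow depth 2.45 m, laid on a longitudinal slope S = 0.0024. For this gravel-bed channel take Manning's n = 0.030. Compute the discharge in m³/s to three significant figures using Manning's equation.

45.0 m³/s

A = (b + z·y)·y = (4.25 + 1.8×2.45)×2.45 = 21.22 m²
P = b + 2y√(1+z²) = 4.25 + 2×2.45×√(1+1.8²) = 14.34 m
R = A/P = 21.22/14.34 = 1.480 m
Q = (1/n)·A·R^(2/3)·S^(1/2) = (1/0.030) × 21.22 × 1.480^(2/3) × 0.0024^(1/2) = 44.99 m³/s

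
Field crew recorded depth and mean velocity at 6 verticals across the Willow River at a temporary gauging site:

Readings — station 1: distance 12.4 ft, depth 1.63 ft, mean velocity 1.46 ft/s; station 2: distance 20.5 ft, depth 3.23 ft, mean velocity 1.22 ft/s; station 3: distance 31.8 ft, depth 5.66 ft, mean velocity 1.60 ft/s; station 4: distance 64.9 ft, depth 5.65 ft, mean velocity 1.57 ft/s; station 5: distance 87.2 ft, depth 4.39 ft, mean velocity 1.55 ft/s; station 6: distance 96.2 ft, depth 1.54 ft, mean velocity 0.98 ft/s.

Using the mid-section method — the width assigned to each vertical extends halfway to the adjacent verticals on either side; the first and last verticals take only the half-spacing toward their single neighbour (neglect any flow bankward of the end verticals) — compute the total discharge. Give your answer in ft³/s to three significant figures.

w_1 = (20.5 − 12.4)/2 = 4.05 ft; q_1 = 1.46 × 1.63 × 4.05 = 9.638 ft³/s
w_2 = (31.8 − 12.4)/2 = 9.7 ft; q_2 = 1.22 × 3.23 × 9.7 = 38.22 ft³/s
w_3 = (64.9 − 20.5)/2 = 22.2 ft; q_3 = 1.60 × 5.66 × 22.2 = 201.0 ft³/s
w_4 = (87.2 − 31.8)/2 = 27.7 ft; q_4 = 1.57 × 5.65 × 27.7 = 245.7 ft³/s
w_5 = (96.2 − 64.9)/2 = 15.65 ft; q_5 = 1.55 × 4.39 × 15.65 = 106.5 ft³/s
w_6 = (96.2 − 87.2)/2 = 4.5 ft; q_6 = 0.98 × 1.54 × 4.5 = 6.791 ft³/s
Q = Σ qᵢ = 607.9 ft³/s

608 ft³/s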